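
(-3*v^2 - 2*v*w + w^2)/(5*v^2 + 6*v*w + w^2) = (-3*v + w)/(5*v + w)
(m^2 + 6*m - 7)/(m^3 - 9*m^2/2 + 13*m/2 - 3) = 2*(m + 7)/(2*m^2 - 7*m + 6)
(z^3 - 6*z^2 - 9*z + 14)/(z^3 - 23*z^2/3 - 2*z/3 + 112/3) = 3*(z - 1)/(3*z - 8)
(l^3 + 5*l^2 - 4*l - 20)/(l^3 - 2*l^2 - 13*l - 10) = (l^2 + 3*l - 10)/(l^2 - 4*l - 5)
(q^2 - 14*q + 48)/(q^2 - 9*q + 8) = (q - 6)/(q - 1)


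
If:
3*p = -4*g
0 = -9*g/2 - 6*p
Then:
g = 0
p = 0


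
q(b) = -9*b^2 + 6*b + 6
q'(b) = 6 - 18*b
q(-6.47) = -409.57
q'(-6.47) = 122.46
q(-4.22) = -179.60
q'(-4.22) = 81.96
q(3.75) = -98.06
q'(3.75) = -61.50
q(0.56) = 6.54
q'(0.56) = -4.08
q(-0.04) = 5.75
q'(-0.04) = 6.72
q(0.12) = 6.59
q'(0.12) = 3.84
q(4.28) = -133.19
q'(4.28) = -71.04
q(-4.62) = -213.82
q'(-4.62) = 89.16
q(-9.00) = -777.00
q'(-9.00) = 168.00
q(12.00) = -1218.00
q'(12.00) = -210.00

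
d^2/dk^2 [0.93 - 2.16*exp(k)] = -2.16*exp(k)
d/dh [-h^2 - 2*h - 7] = -2*h - 2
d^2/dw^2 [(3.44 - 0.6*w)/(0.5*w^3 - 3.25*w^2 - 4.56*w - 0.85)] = (-0.9*w^5 + 16.17*w^4 - 104.851*w^3 + 167.8908*w^2 + 324.6018*w + 128.705168)/(0.125*w^9 - 2.4375*w^8 + 12.42375*w^7 + 9.49437499999999*w^6 - 105.0171*w^5 - 218.043975*w^4 - 169.317066*w^3 - 60.068055*w^2 - 9.8838*w - 0.614125)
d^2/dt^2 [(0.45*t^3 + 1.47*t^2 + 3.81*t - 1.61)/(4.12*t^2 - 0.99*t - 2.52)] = (-1.4210854715202e-14*t^5 + 151.56285*t^3 - 65.663976*t^2 + 293.888952*t - 36.92745)/(69.934528*t^6 - 50.413968*t^5 - 116.212428*t^4 + 60.701157*t^3 + 71.081388*t^2 - 18.860688*t - 16.003008)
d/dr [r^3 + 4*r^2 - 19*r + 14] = 3*r^2 + 8*r - 19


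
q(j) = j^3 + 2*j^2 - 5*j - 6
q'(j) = 3*j^2 + 4*j - 5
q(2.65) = 13.40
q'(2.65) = 26.67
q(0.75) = -8.20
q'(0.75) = -0.31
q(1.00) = -8.00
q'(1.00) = 2.00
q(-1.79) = 3.62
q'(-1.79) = -2.55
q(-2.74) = 2.14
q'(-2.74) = 6.56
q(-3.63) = -9.33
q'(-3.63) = 20.01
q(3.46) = 42.06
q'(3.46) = 44.75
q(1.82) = -2.45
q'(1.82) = 12.22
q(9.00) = 840.00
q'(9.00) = 274.00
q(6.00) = 252.00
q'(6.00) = 127.00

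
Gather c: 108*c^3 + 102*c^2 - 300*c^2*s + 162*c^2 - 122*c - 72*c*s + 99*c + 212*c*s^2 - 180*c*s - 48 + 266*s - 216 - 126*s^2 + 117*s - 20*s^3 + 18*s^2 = 108*c^3 + c^2*(264 - 300*s) + c*(212*s^2 - 252*s - 23) - 20*s^3 - 108*s^2 + 383*s - 264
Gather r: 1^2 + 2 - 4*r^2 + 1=4 - 4*r^2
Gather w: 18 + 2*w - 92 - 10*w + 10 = -8*w - 64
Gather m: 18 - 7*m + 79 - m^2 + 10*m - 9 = -m^2 + 3*m + 88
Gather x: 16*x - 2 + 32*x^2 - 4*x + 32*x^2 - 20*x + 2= 64*x^2 - 8*x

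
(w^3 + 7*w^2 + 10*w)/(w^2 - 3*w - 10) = w*(w + 5)/(w - 5)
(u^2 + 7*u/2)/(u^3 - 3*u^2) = (u + 7/2)/(u*(u - 3))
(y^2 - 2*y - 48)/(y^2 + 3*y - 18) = (y - 8)/(y - 3)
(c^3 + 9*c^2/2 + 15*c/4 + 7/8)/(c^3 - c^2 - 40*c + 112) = (8*c^3 + 36*c^2 + 30*c + 7)/(8*(c^3 - c^2 - 40*c + 112))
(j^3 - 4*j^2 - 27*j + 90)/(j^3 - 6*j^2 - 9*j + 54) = (j + 5)/(j + 3)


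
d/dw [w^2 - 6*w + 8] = 2*w - 6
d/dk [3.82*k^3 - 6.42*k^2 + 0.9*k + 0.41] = 11.46*k^2 - 12.84*k + 0.9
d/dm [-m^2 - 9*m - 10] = -2*m - 9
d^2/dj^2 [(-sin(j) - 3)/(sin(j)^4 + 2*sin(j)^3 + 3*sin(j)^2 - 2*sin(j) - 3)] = (9*sin(j)^9 + 70*sin(j)^8 + 148*sin(j)^7 + 160*sin(j)^6 + 73*sin(j)^5 - 42*sin(j)^4 - 188*sin(j)^3 - 156*sin(j)^2 - 63*sin(j) - 66)/(sin(j)^4 + 2*sin(j)^3 + 3*sin(j)^2 - 2*sin(j) - 3)^3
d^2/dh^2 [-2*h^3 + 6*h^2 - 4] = 12 - 12*h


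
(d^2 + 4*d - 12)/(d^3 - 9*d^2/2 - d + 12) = 2*(d + 6)/(2*d^2 - 5*d - 12)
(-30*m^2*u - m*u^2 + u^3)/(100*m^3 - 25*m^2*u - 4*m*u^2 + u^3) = u*(-6*m + u)/(20*m^2 - 9*m*u + u^2)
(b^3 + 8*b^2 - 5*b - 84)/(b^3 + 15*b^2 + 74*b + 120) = (b^2 + 4*b - 21)/(b^2 + 11*b + 30)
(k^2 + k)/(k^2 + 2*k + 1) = k/(k + 1)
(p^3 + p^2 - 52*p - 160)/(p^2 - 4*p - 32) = p + 5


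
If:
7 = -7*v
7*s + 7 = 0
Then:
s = -1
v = -1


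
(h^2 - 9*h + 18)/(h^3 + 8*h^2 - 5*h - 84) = (h - 6)/(h^2 + 11*h + 28)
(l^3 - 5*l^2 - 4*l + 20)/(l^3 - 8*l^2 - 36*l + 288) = (l^3 - 5*l^2 - 4*l + 20)/(l^3 - 8*l^2 - 36*l + 288)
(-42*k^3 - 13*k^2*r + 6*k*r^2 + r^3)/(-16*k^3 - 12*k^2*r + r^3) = (-21*k^2 + 4*k*r + r^2)/(-8*k^2 - 2*k*r + r^2)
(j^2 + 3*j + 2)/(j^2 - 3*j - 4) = (j + 2)/(j - 4)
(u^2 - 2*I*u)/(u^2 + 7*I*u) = (u - 2*I)/(u + 7*I)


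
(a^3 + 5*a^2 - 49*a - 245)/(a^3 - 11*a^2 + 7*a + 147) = (a^2 + 12*a + 35)/(a^2 - 4*a - 21)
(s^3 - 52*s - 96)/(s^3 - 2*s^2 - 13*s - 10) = (s^2 - 2*s - 48)/(s^2 - 4*s - 5)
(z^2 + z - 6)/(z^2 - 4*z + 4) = (z + 3)/(z - 2)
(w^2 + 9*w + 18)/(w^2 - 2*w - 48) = (w + 3)/(w - 8)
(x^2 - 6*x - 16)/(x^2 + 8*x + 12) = (x - 8)/(x + 6)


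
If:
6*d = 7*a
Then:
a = 6*d/7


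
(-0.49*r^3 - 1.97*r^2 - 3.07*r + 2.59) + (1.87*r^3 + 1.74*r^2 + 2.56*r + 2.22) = 1.38*r^3 - 0.23*r^2 - 0.51*r + 4.81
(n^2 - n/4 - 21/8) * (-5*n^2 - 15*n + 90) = -5*n^4 - 55*n^3/4 + 855*n^2/8 + 135*n/8 - 945/4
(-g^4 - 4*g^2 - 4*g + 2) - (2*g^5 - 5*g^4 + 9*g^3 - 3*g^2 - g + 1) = -2*g^5 + 4*g^4 - 9*g^3 - g^2 - 3*g + 1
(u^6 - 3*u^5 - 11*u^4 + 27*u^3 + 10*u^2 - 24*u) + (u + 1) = u^6 - 3*u^5 - 11*u^4 + 27*u^3 + 10*u^2 - 23*u + 1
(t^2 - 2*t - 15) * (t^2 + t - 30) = t^4 - t^3 - 47*t^2 + 45*t + 450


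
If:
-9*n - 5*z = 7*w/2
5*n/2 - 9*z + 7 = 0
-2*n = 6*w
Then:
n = -35/83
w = 35/249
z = 329/498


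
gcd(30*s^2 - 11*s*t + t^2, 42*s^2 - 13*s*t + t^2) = 6*s - t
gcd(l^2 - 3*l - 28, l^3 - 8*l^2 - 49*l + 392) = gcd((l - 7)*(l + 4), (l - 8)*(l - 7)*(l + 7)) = l - 7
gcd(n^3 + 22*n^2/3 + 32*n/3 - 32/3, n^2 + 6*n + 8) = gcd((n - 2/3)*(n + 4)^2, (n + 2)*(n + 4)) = n + 4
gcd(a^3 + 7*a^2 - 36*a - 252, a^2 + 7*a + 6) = a + 6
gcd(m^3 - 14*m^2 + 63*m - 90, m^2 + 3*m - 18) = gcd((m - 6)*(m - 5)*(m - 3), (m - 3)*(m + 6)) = m - 3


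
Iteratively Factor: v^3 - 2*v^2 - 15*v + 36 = (v - 3)*(v^2 + v - 12) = (v - 3)*(v + 4)*(v - 3)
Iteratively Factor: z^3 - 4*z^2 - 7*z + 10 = (z - 1)*(z^2 - 3*z - 10) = (z - 5)*(z - 1)*(z + 2)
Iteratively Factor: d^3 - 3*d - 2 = (d + 1)*(d^2 - d - 2) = (d + 1)^2*(d - 2)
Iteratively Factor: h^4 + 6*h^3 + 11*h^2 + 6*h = (h + 2)*(h^3 + 4*h^2 + 3*h) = h*(h + 2)*(h^2 + 4*h + 3) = h*(h + 2)*(h + 3)*(h + 1)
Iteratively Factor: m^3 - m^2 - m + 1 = (m - 1)*(m^2 - 1) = (m - 1)^2*(m + 1)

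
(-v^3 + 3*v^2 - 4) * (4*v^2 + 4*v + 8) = -4*v^5 + 8*v^4 + 4*v^3 + 8*v^2 - 16*v - 32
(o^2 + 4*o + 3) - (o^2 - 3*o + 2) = 7*o + 1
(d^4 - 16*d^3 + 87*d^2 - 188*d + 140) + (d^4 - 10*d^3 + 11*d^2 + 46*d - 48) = 2*d^4 - 26*d^3 + 98*d^2 - 142*d + 92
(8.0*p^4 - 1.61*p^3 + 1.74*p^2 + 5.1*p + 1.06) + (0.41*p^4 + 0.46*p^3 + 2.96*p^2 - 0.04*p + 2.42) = 8.41*p^4 - 1.15*p^3 + 4.7*p^2 + 5.06*p + 3.48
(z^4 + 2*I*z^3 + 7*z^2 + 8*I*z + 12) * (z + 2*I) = z^5 + 4*I*z^4 + 3*z^3 + 22*I*z^2 - 4*z + 24*I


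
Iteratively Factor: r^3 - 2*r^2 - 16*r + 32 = (r + 4)*(r^2 - 6*r + 8) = (r - 2)*(r + 4)*(r - 4)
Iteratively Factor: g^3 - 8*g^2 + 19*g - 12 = (g - 1)*(g^2 - 7*g + 12) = (g - 3)*(g - 1)*(g - 4)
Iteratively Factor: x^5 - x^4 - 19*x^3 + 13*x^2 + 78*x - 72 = (x + 3)*(x^4 - 4*x^3 - 7*x^2 + 34*x - 24) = (x - 4)*(x + 3)*(x^3 - 7*x + 6) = (x - 4)*(x + 3)^2*(x^2 - 3*x + 2) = (x - 4)*(x - 2)*(x + 3)^2*(x - 1)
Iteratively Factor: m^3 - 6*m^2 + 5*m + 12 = (m - 4)*(m^2 - 2*m - 3) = (m - 4)*(m - 3)*(m + 1)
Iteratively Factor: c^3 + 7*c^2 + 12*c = (c + 4)*(c^2 + 3*c) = c*(c + 4)*(c + 3)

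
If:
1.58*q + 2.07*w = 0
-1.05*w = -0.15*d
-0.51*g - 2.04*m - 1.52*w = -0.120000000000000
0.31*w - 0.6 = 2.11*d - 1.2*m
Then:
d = 7.0*w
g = -51.1803921568627*w - 1.76470588235294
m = 12.05*w + 0.5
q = -1.31012658227848*w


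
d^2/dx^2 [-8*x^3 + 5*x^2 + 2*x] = 10 - 48*x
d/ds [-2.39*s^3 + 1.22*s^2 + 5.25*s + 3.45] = -7.17*s^2 + 2.44*s + 5.25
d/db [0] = 0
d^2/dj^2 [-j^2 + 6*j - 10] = -2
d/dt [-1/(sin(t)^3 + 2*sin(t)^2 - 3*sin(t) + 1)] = (4*sin(t) - 3*cos(t)^2)*cos(t)/(sin(t)^3 + 2*sin(t)^2 - 3*sin(t) + 1)^2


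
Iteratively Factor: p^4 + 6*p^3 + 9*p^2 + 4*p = (p + 1)*(p^3 + 5*p^2 + 4*p) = (p + 1)*(p + 4)*(p^2 + p) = p*(p + 1)*(p + 4)*(p + 1)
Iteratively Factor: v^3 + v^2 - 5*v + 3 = (v - 1)*(v^2 + 2*v - 3) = (v - 1)^2*(v + 3)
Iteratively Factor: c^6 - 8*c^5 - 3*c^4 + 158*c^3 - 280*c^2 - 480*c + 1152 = (c - 3)*(c^5 - 5*c^4 - 18*c^3 + 104*c^2 + 32*c - 384) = (c - 4)*(c - 3)*(c^4 - c^3 - 22*c^2 + 16*c + 96) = (c - 4)^2*(c - 3)*(c^3 + 3*c^2 - 10*c - 24) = (c - 4)^2*(c - 3)^2*(c^2 + 6*c + 8) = (c - 4)^2*(c - 3)^2*(c + 2)*(c + 4)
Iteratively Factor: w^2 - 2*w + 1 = (w - 1)*(w - 1)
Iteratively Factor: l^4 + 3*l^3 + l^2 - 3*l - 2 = (l + 2)*(l^3 + l^2 - l - 1) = (l + 1)*(l + 2)*(l^2 - 1) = (l - 1)*(l + 1)*(l + 2)*(l + 1)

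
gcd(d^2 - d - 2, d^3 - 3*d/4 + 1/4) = d + 1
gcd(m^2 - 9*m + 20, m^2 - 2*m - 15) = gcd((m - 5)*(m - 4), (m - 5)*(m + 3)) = m - 5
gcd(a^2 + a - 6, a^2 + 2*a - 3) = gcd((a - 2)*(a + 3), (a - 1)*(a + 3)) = a + 3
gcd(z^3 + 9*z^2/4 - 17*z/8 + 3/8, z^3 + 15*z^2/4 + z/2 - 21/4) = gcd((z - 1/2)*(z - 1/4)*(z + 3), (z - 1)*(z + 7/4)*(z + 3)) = z + 3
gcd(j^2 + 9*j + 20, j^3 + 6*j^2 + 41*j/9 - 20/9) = j + 5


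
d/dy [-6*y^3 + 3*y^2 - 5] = 6*y*(1 - 3*y)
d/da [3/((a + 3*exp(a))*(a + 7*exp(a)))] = -(3*(a + 3*exp(a))*(7*exp(a) + 1) + 3*(a + 7*exp(a))*(3*exp(a) + 1))/((a + 3*exp(a))^2*(a + 7*exp(a))^2)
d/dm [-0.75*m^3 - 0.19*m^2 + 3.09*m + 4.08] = -2.25*m^2 - 0.38*m + 3.09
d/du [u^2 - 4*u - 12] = 2*u - 4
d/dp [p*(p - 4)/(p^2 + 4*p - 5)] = 2*(4*p^2 - 5*p + 10)/(p^4 + 8*p^3 + 6*p^2 - 40*p + 25)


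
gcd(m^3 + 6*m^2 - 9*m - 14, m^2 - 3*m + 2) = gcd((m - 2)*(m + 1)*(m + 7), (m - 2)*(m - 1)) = m - 2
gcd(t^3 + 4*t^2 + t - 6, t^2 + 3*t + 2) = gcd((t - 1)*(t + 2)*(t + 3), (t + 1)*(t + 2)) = t + 2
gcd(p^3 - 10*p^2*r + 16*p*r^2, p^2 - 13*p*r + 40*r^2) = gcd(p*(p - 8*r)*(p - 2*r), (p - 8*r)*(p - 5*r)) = p - 8*r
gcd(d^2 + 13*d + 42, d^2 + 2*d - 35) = d + 7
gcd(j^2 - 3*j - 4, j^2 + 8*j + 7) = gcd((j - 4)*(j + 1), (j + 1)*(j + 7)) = j + 1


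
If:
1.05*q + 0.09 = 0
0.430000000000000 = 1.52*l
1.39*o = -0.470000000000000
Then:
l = 0.28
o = -0.34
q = -0.09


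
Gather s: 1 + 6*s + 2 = 6*s + 3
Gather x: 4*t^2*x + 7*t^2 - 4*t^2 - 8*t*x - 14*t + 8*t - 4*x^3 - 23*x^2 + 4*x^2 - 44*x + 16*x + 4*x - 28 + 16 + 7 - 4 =3*t^2 - 6*t - 4*x^3 - 19*x^2 + x*(4*t^2 - 8*t - 24) - 9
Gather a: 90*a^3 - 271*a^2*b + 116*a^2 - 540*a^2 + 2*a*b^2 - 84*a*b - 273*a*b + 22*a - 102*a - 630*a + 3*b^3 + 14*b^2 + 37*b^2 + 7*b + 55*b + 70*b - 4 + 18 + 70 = 90*a^3 + a^2*(-271*b - 424) + a*(2*b^2 - 357*b - 710) + 3*b^3 + 51*b^2 + 132*b + 84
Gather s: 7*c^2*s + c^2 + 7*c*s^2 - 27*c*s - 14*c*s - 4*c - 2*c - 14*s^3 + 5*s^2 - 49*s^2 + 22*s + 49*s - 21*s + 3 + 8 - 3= c^2 - 6*c - 14*s^3 + s^2*(7*c - 44) + s*(7*c^2 - 41*c + 50) + 8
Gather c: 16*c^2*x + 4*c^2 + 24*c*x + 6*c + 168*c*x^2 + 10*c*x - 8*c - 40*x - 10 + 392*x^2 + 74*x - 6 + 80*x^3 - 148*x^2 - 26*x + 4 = c^2*(16*x + 4) + c*(168*x^2 + 34*x - 2) + 80*x^3 + 244*x^2 + 8*x - 12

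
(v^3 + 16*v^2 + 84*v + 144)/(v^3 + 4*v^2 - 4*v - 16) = (v^2 + 12*v + 36)/(v^2 - 4)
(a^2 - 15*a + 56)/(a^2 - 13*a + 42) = (a - 8)/(a - 6)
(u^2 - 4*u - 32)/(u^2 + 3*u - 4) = (u - 8)/(u - 1)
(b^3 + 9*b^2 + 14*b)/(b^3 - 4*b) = (b + 7)/(b - 2)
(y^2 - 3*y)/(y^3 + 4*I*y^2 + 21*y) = (y - 3)/(y^2 + 4*I*y + 21)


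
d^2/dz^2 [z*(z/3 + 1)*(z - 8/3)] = 2*z + 2/9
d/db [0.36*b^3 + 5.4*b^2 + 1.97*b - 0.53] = 1.08*b^2 + 10.8*b + 1.97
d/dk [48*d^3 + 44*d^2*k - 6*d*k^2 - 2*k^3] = 44*d^2 - 12*d*k - 6*k^2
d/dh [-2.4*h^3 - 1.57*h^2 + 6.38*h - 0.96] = -7.2*h^2 - 3.14*h + 6.38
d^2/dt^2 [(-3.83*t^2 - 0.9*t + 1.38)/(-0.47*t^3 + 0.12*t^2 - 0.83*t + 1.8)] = (1.692094*t^6 + 1.19286*t^5 - 12.927162*t^4 + 46.694508*t^3 + 0.823860000000002*t^2 - 7.346592*t + 26.202396)/(0.103823*t^9 - 0.079524*t^8 + 0.570345*t^7 - 1.47546*t^6 + 1.616325*t^5 - 4.538844*t^4 + 6.215867*t^3 - 4.88646*t^2 + 8.0676*t - 5.832)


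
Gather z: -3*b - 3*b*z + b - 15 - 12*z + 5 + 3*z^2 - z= -2*b + 3*z^2 + z*(-3*b - 13) - 10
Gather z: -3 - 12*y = -12*y - 3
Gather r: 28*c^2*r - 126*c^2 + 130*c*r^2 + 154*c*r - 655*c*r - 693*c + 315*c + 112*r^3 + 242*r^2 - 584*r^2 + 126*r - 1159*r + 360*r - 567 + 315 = -126*c^2 - 378*c + 112*r^3 + r^2*(130*c - 342) + r*(28*c^2 - 501*c - 673) - 252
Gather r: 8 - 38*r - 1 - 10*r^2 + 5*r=-10*r^2 - 33*r + 7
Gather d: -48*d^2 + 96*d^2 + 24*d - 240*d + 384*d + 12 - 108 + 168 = 48*d^2 + 168*d + 72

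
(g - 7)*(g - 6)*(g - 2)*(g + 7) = g^4 - 8*g^3 - 37*g^2 + 392*g - 588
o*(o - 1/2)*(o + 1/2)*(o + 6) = o^4 + 6*o^3 - o^2/4 - 3*o/2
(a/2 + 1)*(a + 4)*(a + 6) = a^3/2 + 6*a^2 + 22*a + 24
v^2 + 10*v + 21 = (v + 3)*(v + 7)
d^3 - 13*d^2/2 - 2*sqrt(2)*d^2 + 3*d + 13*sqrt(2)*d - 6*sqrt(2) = (d - 6)*(d - 1/2)*(d - 2*sqrt(2))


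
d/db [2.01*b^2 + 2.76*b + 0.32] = 4.02*b + 2.76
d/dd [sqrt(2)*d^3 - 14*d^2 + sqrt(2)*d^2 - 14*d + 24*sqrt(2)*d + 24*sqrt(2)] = 3*sqrt(2)*d^2 - 28*d + 2*sqrt(2)*d - 14 + 24*sqrt(2)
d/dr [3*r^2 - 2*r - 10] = 6*r - 2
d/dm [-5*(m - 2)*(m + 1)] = 5 - 10*m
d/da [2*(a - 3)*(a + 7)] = 4*a + 8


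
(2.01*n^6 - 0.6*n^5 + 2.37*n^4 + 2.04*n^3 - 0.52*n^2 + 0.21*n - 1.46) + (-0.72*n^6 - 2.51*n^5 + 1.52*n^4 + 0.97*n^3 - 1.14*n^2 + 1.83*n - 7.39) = 1.29*n^6 - 3.11*n^5 + 3.89*n^4 + 3.01*n^3 - 1.66*n^2 + 2.04*n - 8.85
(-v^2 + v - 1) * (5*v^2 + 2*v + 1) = -5*v^4 + 3*v^3 - 4*v^2 - v - 1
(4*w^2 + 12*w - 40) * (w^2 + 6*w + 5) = 4*w^4 + 36*w^3 + 52*w^2 - 180*w - 200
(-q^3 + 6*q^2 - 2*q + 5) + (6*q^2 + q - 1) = -q^3 + 12*q^2 - q + 4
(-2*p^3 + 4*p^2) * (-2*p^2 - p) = 4*p^5 - 6*p^4 - 4*p^3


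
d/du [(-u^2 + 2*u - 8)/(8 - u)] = (u^2 - 16*u + 8)/(u^2 - 16*u + 64)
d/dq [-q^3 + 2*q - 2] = 2 - 3*q^2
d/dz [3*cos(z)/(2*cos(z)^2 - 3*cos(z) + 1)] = 3*sin(z)*cos(2*z)/((cos(z) - 1)^2*(2*cos(z) - 1)^2)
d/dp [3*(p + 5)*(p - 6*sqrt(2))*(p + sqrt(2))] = 9*p^2 - 30*sqrt(2)*p + 30*p - 75*sqrt(2) - 36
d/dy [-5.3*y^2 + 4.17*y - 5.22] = 4.17 - 10.6*y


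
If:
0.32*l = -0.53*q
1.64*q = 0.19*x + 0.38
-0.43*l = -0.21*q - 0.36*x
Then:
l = -0.30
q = 0.18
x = -0.46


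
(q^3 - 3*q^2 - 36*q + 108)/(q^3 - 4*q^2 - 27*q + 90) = (q + 6)/(q + 5)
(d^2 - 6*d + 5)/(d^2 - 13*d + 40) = (d - 1)/(d - 8)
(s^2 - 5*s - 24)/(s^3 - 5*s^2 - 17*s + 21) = (s - 8)/(s^2 - 8*s + 7)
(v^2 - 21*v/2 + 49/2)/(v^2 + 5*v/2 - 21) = (v - 7)/(v + 6)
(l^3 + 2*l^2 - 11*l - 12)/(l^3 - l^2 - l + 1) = (l^2 + l - 12)/(l^2 - 2*l + 1)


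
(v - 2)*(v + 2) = v^2 - 4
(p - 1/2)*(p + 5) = p^2 + 9*p/2 - 5/2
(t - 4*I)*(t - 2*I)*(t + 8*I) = t^3 + 2*I*t^2 + 40*t - 64*I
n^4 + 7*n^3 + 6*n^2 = n^2*(n + 1)*(n + 6)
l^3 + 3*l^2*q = l^2*(l + 3*q)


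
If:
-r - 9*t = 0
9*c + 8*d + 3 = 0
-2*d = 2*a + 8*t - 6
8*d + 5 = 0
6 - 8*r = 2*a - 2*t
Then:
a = 1169/328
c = 2/9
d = -5/8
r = -45/328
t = 5/328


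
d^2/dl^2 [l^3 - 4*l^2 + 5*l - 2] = 6*l - 8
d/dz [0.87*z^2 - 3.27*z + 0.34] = 1.74*z - 3.27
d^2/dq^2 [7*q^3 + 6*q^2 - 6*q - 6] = 42*q + 12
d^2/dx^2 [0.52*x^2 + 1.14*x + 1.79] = 1.04000000000000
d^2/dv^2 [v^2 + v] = 2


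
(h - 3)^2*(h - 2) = h^3 - 8*h^2 + 21*h - 18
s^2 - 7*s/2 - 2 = (s - 4)*(s + 1/2)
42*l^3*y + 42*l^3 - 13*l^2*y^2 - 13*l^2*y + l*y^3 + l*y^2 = (-7*l + y)*(-6*l + y)*(l*y + l)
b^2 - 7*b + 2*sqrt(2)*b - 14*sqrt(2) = (b - 7)*(b + 2*sqrt(2))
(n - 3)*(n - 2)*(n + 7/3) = n^3 - 8*n^2/3 - 17*n/3 + 14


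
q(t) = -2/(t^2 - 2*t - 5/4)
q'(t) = -2*(2 - 2*t)/(t^2 - 2*t - 5/4)^2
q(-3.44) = -0.11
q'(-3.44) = -0.06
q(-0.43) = 9.75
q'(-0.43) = -135.98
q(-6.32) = -0.04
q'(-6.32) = -0.01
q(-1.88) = -0.33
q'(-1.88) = -0.32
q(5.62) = -0.10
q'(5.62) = 0.05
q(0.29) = 1.15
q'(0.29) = -0.93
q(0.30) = 1.14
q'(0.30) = -0.90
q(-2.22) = -0.25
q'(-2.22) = -0.20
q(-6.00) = -0.04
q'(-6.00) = -0.01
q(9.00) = -0.03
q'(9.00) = 0.01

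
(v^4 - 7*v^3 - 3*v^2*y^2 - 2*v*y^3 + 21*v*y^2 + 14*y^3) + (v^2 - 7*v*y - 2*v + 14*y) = v^4 - 7*v^3 - 3*v^2*y^2 + v^2 - 2*v*y^3 + 21*v*y^2 - 7*v*y - 2*v + 14*y^3 + 14*y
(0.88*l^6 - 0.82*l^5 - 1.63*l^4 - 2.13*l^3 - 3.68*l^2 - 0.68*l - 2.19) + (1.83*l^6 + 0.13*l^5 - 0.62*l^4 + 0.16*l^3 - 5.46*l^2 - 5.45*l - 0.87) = 2.71*l^6 - 0.69*l^5 - 2.25*l^4 - 1.97*l^3 - 9.14*l^2 - 6.13*l - 3.06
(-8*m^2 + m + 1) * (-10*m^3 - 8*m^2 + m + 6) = 80*m^5 + 54*m^4 - 26*m^3 - 55*m^2 + 7*m + 6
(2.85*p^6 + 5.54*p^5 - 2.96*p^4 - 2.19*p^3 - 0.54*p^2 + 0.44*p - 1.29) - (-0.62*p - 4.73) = 2.85*p^6 + 5.54*p^5 - 2.96*p^4 - 2.19*p^3 - 0.54*p^2 + 1.06*p + 3.44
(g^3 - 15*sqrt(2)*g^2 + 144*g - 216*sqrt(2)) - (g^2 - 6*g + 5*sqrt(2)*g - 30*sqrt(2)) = g^3 - 15*sqrt(2)*g^2 - g^2 - 5*sqrt(2)*g + 150*g - 186*sqrt(2)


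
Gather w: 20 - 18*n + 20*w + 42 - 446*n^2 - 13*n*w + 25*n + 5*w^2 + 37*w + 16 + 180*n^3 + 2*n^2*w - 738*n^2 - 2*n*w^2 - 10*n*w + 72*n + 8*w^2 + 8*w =180*n^3 - 1184*n^2 + 79*n + w^2*(13 - 2*n) + w*(2*n^2 - 23*n + 65) + 78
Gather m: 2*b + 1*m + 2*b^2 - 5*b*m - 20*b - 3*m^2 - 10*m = 2*b^2 - 18*b - 3*m^2 + m*(-5*b - 9)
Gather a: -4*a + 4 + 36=40 - 4*a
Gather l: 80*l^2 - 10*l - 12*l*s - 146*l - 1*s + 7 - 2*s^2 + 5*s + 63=80*l^2 + l*(-12*s - 156) - 2*s^2 + 4*s + 70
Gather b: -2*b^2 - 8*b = -2*b^2 - 8*b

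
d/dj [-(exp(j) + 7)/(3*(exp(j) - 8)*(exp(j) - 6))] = (exp(2*j) + 14*exp(j) - 146)*exp(j)/(3*(exp(4*j) - 28*exp(3*j) + 292*exp(2*j) - 1344*exp(j) + 2304))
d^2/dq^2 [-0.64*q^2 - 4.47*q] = -1.28000000000000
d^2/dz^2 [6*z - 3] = 0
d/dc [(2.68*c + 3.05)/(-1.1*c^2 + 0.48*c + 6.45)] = (2.948*c^2 + 6.71*c + 15.822)/(1.21*c^4 - 1.056*c^3 - 13.9596*c^2 + 6.192*c + 41.6025)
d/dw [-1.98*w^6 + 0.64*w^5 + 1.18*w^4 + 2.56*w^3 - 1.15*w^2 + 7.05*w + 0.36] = -11.88*w^5 + 3.2*w^4 + 4.72*w^3 + 7.68*w^2 - 2.3*w + 7.05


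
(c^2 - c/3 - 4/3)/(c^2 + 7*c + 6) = (c - 4/3)/(c + 6)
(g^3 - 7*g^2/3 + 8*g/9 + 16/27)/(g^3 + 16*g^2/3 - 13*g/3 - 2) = (9*g^2 - 24*g + 16)/(9*(g^2 + 5*g - 6))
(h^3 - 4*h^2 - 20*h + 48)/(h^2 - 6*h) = h + 2 - 8/h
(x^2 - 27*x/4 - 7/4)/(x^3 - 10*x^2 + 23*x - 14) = (x + 1/4)/(x^2 - 3*x + 2)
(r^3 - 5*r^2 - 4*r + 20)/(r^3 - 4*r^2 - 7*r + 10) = (r - 2)/(r - 1)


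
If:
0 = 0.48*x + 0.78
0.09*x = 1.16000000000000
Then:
No Solution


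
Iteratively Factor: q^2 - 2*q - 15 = (q - 5)*(q + 3)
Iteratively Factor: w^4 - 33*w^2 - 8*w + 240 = (w + 4)*(w^3 - 4*w^2 - 17*w + 60) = (w - 5)*(w + 4)*(w^2 + w - 12) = (w - 5)*(w - 3)*(w + 4)*(w + 4)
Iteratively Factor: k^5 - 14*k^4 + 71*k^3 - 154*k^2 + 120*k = (k - 5)*(k^4 - 9*k^3 + 26*k^2 - 24*k) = (k - 5)*(k - 4)*(k^3 - 5*k^2 + 6*k) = (k - 5)*(k - 4)*(k - 2)*(k^2 - 3*k) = (k - 5)*(k - 4)*(k - 3)*(k - 2)*(k)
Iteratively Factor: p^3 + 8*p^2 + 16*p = (p + 4)*(p^2 + 4*p) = p*(p + 4)*(p + 4)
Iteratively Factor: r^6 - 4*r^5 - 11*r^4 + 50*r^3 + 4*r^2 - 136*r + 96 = (r - 2)*(r^5 - 2*r^4 - 15*r^3 + 20*r^2 + 44*r - 48) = (r - 2)*(r + 3)*(r^4 - 5*r^3 + 20*r - 16) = (r - 4)*(r - 2)*(r + 3)*(r^3 - r^2 - 4*r + 4) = (r - 4)*(r - 2)*(r - 1)*(r + 3)*(r^2 - 4) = (r - 4)*(r - 2)*(r - 1)*(r + 2)*(r + 3)*(r - 2)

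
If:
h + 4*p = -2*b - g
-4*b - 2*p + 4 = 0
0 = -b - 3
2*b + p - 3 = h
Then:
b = -3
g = -25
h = -1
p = 8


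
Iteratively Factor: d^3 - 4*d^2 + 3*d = (d - 1)*(d^2 - 3*d) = d*(d - 1)*(d - 3)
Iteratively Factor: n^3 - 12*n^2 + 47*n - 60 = (n - 4)*(n^2 - 8*n + 15) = (n - 4)*(n - 3)*(n - 5)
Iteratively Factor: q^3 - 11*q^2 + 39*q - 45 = (q - 3)*(q^2 - 8*q + 15) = (q - 3)^2*(q - 5)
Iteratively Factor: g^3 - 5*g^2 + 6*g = (g)*(g^2 - 5*g + 6) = g*(g - 3)*(g - 2)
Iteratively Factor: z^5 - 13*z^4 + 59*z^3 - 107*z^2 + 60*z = (z - 1)*(z^4 - 12*z^3 + 47*z^2 - 60*z) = (z - 3)*(z - 1)*(z^3 - 9*z^2 + 20*z) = (z - 4)*(z - 3)*(z - 1)*(z^2 - 5*z) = z*(z - 4)*(z - 3)*(z - 1)*(z - 5)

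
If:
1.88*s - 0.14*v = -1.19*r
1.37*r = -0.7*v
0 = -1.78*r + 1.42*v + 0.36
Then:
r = 0.08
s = -0.06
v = -0.15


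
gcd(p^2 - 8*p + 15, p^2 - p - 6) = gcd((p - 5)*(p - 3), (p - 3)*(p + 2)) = p - 3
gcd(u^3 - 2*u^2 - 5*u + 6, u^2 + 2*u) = u + 2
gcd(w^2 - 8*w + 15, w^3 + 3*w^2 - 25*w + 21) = w - 3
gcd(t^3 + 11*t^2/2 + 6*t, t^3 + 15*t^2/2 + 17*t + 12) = t^2 + 11*t/2 + 6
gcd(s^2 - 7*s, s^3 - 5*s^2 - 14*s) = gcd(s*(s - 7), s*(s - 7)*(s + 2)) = s^2 - 7*s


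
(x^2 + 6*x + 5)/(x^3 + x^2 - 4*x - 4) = (x + 5)/(x^2 - 4)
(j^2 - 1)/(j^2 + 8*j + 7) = (j - 1)/(j + 7)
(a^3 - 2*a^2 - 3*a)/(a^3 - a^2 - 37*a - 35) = a*(a - 3)/(a^2 - 2*a - 35)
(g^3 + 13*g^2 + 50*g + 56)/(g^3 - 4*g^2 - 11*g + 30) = (g^3 + 13*g^2 + 50*g + 56)/(g^3 - 4*g^2 - 11*g + 30)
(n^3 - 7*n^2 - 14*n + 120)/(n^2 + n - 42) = (n^2 - n - 20)/(n + 7)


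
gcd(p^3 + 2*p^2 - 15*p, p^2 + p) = p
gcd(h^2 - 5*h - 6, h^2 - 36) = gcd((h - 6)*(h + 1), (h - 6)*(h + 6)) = h - 6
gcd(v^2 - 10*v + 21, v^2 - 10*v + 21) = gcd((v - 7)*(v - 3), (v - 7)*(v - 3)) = v^2 - 10*v + 21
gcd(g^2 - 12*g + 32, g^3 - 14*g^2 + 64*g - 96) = g - 4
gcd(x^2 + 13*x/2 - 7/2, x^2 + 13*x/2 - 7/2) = x^2 + 13*x/2 - 7/2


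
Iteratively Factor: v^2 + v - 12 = (v + 4)*(v - 3)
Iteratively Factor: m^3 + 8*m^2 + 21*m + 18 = (m + 3)*(m^2 + 5*m + 6) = (m + 2)*(m + 3)*(m + 3)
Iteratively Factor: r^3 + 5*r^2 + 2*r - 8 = (r + 4)*(r^2 + r - 2) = (r + 2)*(r + 4)*(r - 1)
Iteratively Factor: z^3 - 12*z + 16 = (z - 2)*(z^2 + 2*z - 8) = (z - 2)*(z + 4)*(z - 2)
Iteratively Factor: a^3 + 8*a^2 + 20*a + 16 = (a + 2)*(a^2 + 6*a + 8) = (a + 2)*(a + 4)*(a + 2)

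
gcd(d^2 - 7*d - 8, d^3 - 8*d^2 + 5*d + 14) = d + 1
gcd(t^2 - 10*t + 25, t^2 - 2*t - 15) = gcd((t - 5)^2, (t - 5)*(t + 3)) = t - 5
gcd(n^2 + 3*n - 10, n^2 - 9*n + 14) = n - 2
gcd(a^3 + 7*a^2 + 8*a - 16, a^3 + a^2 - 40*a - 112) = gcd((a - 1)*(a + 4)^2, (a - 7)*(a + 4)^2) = a^2 + 8*a + 16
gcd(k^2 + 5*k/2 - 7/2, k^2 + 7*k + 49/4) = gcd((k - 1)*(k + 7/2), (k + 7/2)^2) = k + 7/2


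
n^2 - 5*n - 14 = (n - 7)*(n + 2)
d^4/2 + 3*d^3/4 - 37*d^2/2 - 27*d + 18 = (d/2 + 1)*(d - 6)*(d - 1/2)*(d + 6)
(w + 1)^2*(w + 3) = w^3 + 5*w^2 + 7*w + 3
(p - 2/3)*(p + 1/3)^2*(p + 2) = p^4 + 2*p^3 - p^2/3 - 20*p/27 - 4/27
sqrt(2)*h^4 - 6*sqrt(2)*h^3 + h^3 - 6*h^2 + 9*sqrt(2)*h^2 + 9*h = h*(h - 3)^2*(sqrt(2)*h + 1)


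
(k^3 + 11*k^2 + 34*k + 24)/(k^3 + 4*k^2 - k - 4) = (k + 6)/(k - 1)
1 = 1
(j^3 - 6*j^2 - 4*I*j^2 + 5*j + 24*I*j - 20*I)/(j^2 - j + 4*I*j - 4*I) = (j^2 - j*(5 + 4*I) + 20*I)/(j + 4*I)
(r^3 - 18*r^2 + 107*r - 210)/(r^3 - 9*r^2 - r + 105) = (r - 6)/(r + 3)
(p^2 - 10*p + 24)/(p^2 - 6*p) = (p - 4)/p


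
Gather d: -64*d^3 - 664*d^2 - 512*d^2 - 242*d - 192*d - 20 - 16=-64*d^3 - 1176*d^2 - 434*d - 36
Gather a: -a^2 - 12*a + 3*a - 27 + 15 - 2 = -a^2 - 9*a - 14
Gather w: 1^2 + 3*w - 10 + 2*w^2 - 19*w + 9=2*w^2 - 16*w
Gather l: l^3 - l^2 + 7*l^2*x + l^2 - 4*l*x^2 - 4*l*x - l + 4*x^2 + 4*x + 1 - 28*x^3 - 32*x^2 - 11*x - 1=l^3 + 7*l^2*x + l*(-4*x^2 - 4*x - 1) - 28*x^3 - 28*x^2 - 7*x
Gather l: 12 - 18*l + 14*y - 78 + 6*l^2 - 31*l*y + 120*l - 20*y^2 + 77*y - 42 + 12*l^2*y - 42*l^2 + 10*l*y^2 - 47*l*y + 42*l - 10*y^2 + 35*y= l^2*(12*y - 36) + l*(10*y^2 - 78*y + 144) - 30*y^2 + 126*y - 108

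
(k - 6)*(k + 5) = k^2 - k - 30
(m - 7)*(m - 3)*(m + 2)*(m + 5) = m^4 - 3*m^3 - 39*m^2 + 47*m + 210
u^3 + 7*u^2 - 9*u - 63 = (u - 3)*(u + 3)*(u + 7)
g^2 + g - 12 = (g - 3)*(g + 4)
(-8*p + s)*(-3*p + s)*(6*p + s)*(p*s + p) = 144*p^4*s + 144*p^4 - 42*p^3*s^2 - 42*p^3*s - 5*p^2*s^3 - 5*p^2*s^2 + p*s^4 + p*s^3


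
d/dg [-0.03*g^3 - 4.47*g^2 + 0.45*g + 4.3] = -0.09*g^2 - 8.94*g + 0.45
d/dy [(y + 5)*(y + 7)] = 2*y + 12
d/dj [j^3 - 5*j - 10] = 3*j^2 - 5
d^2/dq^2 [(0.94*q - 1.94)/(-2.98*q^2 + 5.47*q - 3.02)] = (-(0.94*q - 1.94)*(5.96*q - 5.47)*(11.92*q - 10.94) + (16.8072*q - 21.846)*(2.98*q^2 - 5.47*q + 3.02))/(2.98*q^2 - 5.47*q + 3.02)^3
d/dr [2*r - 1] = 2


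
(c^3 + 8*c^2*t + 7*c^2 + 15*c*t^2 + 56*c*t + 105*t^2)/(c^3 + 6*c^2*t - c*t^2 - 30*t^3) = (-c - 7)/(-c + 2*t)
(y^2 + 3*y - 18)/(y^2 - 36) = (y - 3)/(y - 6)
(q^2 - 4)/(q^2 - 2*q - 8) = (q - 2)/(q - 4)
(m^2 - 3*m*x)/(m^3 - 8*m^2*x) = (m - 3*x)/(m*(m - 8*x))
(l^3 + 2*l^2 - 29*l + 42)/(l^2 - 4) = (l^2 + 4*l - 21)/(l + 2)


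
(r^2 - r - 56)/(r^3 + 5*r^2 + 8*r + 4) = (r^2 - r - 56)/(r^3 + 5*r^2 + 8*r + 4)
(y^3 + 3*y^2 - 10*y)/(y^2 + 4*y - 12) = y*(y + 5)/(y + 6)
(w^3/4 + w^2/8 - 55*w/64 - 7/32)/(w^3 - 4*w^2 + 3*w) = (16*w^3 + 8*w^2 - 55*w - 14)/(64*w*(w^2 - 4*w + 3))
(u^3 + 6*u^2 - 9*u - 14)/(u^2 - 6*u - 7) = (u^2 + 5*u - 14)/(u - 7)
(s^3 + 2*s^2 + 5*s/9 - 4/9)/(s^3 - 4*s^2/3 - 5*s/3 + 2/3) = (s + 4/3)/(s - 2)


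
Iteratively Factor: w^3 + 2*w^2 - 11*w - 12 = (w + 4)*(w^2 - 2*w - 3) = (w + 1)*(w + 4)*(w - 3)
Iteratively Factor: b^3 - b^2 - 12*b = (b - 4)*(b^2 + 3*b) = (b - 4)*(b + 3)*(b)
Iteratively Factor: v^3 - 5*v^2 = (v - 5)*(v^2) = v*(v - 5)*(v)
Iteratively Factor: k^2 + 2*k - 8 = (k + 4)*(k - 2)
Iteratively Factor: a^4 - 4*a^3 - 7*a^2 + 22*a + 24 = (a - 4)*(a^3 - 7*a - 6) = (a - 4)*(a + 2)*(a^2 - 2*a - 3) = (a - 4)*(a + 1)*(a + 2)*(a - 3)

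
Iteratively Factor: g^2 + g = (g + 1)*(g)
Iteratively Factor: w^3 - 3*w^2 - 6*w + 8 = (w - 1)*(w^2 - 2*w - 8) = (w - 1)*(w + 2)*(w - 4)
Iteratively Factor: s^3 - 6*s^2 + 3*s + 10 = (s + 1)*(s^2 - 7*s + 10) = (s - 2)*(s + 1)*(s - 5)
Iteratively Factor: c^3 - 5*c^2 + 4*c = (c - 1)*(c^2 - 4*c) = (c - 4)*(c - 1)*(c)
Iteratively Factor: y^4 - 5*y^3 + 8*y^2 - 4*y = (y - 2)*(y^3 - 3*y^2 + 2*y) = (y - 2)*(y - 1)*(y^2 - 2*y) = (y - 2)^2*(y - 1)*(y)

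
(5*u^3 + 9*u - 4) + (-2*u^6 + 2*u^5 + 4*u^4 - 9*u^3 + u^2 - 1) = -2*u^6 + 2*u^5 + 4*u^4 - 4*u^3 + u^2 + 9*u - 5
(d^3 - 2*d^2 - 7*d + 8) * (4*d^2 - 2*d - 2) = 4*d^5 - 10*d^4 - 26*d^3 + 50*d^2 - 2*d - 16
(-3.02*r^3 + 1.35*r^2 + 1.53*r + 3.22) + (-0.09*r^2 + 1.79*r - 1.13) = -3.02*r^3 + 1.26*r^2 + 3.32*r + 2.09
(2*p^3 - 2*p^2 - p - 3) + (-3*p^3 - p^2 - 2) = -p^3 - 3*p^2 - p - 5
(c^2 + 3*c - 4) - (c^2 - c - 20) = 4*c + 16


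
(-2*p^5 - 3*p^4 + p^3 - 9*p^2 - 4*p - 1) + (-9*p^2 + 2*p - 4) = -2*p^5 - 3*p^4 + p^3 - 18*p^2 - 2*p - 5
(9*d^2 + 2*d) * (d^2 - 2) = 9*d^4 + 2*d^3 - 18*d^2 - 4*d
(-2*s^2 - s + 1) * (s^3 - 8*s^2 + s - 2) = -2*s^5 + 15*s^4 + 7*s^3 - 5*s^2 + 3*s - 2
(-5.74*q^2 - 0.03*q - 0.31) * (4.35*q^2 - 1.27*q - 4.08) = -24.969*q^4 + 7.1593*q^3 + 22.1088*q^2 + 0.5161*q + 1.2648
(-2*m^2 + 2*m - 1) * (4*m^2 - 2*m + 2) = -8*m^4 + 12*m^3 - 12*m^2 + 6*m - 2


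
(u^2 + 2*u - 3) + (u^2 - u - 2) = 2*u^2 + u - 5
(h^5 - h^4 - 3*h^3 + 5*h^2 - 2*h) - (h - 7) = h^5 - h^4 - 3*h^3 + 5*h^2 - 3*h + 7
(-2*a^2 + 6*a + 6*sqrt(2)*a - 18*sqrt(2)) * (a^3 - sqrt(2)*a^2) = -2*a^5 + 6*a^4 + 8*sqrt(2)*a^4 - 24*sqrt(2)*a^3 - 12*a^3 + 36*a^2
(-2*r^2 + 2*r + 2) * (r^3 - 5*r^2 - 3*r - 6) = -2*r^5 + 12*r^4 - 2*r^3 - 4*r^2 - 18*r - 12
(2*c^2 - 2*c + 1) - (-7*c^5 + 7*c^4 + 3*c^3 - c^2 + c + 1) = 7*c^5 - 7*c^4 - 3*c^3 + 3*c^2 - 3*c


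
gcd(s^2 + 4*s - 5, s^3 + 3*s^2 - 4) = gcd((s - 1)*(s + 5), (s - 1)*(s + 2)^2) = s - 1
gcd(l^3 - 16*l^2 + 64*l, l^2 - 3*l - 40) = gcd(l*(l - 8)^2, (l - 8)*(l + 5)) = l - 8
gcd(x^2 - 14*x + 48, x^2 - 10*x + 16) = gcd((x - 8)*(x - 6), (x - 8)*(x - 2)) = x - 8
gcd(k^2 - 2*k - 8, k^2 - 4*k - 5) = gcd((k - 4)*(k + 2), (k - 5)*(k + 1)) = 1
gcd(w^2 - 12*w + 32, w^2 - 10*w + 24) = w - 4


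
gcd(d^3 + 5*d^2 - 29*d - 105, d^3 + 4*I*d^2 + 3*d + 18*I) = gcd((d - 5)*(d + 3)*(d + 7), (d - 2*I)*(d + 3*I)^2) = 1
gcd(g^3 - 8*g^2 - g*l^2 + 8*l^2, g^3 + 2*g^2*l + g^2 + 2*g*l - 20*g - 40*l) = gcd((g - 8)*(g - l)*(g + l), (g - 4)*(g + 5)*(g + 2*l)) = 1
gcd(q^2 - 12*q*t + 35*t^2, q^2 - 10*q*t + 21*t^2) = q - 7*t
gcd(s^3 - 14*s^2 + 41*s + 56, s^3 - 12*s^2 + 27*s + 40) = s^2 - 7*s - 8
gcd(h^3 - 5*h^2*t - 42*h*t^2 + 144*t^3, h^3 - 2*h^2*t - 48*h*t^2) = -h^2 + 2*h*t + 48*t^2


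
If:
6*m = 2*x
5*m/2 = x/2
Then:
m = 0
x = 0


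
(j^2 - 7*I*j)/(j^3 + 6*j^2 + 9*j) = (j - 7*I)/(j^2 + 6*j + 9)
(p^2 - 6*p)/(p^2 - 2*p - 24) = p/(p + 4)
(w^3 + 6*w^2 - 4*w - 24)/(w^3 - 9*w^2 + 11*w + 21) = (w^3 + 6*w^2 - 4*w - 24)/(w^3 - 9*w^2 + 11*w + 21)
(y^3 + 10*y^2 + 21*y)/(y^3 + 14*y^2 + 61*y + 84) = y/(y + 4)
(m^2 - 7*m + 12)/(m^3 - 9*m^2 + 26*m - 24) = 1/(m - 2)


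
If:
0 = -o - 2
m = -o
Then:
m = 2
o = -2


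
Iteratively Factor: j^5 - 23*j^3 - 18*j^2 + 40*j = (j - 1)*(j^4 + j^3 - 22*j^2 - 40*j) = (j - 5)*(j - 1)*(j^3 + 6*j^2 + 8*j) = j*(j - 5)*(j - 1)*(j^2 + 6*j + 8) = j*(j - 5)*(j - 1)*(j + 4)*(j + 2)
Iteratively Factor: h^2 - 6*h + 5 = (h - 5)*(h - 1)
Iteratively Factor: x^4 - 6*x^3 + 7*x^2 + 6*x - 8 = (x + 1)*(x^3 - 7*x^2 + 14*x - 8) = (x - 2)*(x + 1)*(x^2 - 5*x + 4) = (x - 2)*(x - 1)*(x + 1)*(x - 4)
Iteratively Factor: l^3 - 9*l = (l + 3)*(l^2 - 3*l) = l*(l + 3)*(l - 3)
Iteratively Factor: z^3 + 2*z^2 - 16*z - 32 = (z + 2)*(z^2 - 16) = (z - 4)*(z + 2)*(z + 4)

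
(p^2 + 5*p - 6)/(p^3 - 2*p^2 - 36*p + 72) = (p - 1)/(p^2 - 8*p + 12)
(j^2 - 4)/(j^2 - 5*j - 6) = (4 - j^2)/(-j^2 + 5*j + 6)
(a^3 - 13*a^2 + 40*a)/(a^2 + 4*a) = (a^2 - 13*a + 40)/(a + 4)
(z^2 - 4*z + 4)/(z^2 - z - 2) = (z - 2)/(z + 1)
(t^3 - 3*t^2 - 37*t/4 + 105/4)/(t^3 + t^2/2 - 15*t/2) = (t - 7/2)/t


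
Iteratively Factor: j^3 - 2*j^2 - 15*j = (j - 5)*(j^2 + 3*j) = j*(j - 5)*(j + 3)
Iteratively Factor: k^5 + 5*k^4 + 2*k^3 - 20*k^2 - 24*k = (k + 2)*(k^4 + 3*k^3 - 4*k^2 - 12*k) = (k + 2)^2*(k^3 + k^2 - 6*k) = k*(k + 2)^2*(k^2 + k - 6) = k*(k - 2)*(k + 2)^2*(k + 3)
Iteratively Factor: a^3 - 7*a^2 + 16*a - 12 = (a - 2)*(a^2 - 5*a + 6) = (a - 2)^2*(a - 3)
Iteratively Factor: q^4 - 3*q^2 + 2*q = (q + 2)*(q^3 - 2*q^2 + q) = (q - 1)*(q + 2)*(q^2 - q) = q*(q - 1)*(q + 2)*(q - 1)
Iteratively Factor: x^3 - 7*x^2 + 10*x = (x - 2)*(x^2 - 5*x) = (x - 5)*(x - 2)*(x)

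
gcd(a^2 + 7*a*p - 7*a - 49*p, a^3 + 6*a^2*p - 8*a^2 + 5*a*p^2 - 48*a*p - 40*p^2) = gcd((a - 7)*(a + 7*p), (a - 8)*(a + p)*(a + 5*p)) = 1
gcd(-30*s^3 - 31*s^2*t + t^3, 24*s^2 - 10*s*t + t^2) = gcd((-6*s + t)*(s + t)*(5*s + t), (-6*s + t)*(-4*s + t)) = 6*s - t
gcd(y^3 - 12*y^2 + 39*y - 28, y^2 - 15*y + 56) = y - 7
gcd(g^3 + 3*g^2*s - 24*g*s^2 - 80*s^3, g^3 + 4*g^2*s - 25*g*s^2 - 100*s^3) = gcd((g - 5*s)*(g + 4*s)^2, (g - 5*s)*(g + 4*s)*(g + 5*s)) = -g^2 + g*s + 20*s^2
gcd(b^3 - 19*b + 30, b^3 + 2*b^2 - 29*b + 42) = b^2 - 5*b + 6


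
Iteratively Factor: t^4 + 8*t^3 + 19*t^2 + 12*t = (t + 3)*(t^3 + 5*t^2 + 4*t) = (t + 3)*(t + 4)*(t^2 + t) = (t + 1)*(t + 3)*(t + 4)*(t)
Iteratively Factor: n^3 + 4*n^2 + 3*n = (n + 1)*(n^2 + 3*n) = n*(n + 1)*(n + 3)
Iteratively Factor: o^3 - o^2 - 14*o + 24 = (o + 4)*(o^2 - 5*o + 6) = (o - 3)*(o + 4)*(o - 2)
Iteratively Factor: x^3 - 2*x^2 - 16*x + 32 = (x - 2)*(x^2 - 16) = (x - 4)*(x - 2)*(x + 4)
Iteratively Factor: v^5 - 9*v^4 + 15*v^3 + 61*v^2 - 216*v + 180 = (v - 2)*(v^4 - 7*v^3 + v^2 + 63*v - 90) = (v - 5)*(v - 2)*(v^3 - 2*v^2 - 9*v + 18) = (v - 5)*(v - 3)*(v - 2)*(v^2 + v - 6) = (v - 5)*(v - 3)*(v - 2)^2*(v + 3)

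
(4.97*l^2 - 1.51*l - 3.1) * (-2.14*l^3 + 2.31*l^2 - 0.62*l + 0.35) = -10.6358*l^5 + 14.7121*l^4 + 0.0645000000000002*l^3 - 4.4853*l^2 + 1.3935*l - 1.085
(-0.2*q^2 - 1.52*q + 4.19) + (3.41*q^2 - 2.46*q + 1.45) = 3.21*q^2 - 3.98*q + 5.64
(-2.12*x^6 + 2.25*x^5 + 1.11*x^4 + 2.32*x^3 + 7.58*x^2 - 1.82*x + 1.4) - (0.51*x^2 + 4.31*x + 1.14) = -2.12*x^6 + 2.25*x^5 + 1.11*x^4 + 2.32*x^3 + 7.07*x^2 - 6.13*x + 0.26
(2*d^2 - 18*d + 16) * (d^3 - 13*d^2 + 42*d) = 2*d^5 - 44*d^4 + 334*d^3 - 964*d^2 + 672*d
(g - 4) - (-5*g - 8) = 6*g + 4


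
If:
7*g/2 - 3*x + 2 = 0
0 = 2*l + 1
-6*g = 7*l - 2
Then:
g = 11/12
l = -1/2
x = 125/72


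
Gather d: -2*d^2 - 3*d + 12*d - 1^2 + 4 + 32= -2*d^2 + 9*d + 35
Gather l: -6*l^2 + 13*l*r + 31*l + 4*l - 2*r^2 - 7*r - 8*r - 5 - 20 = -6*l^2 + l*(13*r + 35) - 2*r^2 - 15*r - 25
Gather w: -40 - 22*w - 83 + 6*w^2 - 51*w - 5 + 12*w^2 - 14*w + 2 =18*w^2 - 87*w - 126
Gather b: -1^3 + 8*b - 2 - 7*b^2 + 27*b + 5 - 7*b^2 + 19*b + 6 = -14*b^2 + 54*b + 8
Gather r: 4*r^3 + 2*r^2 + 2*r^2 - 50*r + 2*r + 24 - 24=4*r^3 + 4*r^2 - 48*r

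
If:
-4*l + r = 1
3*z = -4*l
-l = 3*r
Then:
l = -3/13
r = 1/13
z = 4/13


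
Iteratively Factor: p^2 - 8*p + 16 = (p - 4)*(p - 4)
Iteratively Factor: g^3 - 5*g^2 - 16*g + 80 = (g - 4)*(g^2 - g - 20) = (g - 5)*(g - 4)*(g + 4)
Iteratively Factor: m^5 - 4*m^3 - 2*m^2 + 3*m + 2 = (m + 1)*(m^4 - m^3 - 3*m^2 + m + 2) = (m + 1)^2*(m^3 - 2*m^2 - m + 2) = (m + 1)^3*(m^2 - 3*m + 2) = (m - 1)*(m + 1)^3*(m - 2)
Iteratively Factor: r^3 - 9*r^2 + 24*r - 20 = (r - 5)*(r^2 - 4*r + 4) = (r - 5)*(r - 2)*(r - 2)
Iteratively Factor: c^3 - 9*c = (c - 3)*(c^2 + 3*c) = c*(c - 3)*(c + 3)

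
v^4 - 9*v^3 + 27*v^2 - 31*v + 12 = (v - 4)*(v - 3)*(v - 1)^2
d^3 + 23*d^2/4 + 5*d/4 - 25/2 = (d - 5/4)*(d + 2)*(d + 5)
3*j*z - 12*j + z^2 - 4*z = (3*j + z)*(z - 4)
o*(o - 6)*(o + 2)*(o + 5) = o^4 + o^3 - 32*o^2 - 60*o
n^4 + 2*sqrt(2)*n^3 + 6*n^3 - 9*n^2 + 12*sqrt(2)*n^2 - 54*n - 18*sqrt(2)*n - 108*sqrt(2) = (n - 3)*(n + 3)*(n + 6)*(n + 2*sqrt(2))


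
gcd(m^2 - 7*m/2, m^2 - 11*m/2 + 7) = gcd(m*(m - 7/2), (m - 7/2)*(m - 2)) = m - 7/2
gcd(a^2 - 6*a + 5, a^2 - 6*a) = 1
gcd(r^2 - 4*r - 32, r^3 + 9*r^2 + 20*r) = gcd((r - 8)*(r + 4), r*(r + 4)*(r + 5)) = r + 4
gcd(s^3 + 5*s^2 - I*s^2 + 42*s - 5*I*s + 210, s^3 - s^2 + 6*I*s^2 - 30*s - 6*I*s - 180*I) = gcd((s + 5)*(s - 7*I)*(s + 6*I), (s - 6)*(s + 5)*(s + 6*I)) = s^2 + s*(5 + 6*I) + 30*I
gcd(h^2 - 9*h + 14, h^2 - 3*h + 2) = h - 2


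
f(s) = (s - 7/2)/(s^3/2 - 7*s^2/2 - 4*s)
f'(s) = (s - 7/2)*(-3*s^2/2 + 7*s + 4)/(s^3/2 - 7*s^2/2 - 4*s)^2 + 1/(s^3/2 - 7*s^2/2 - 4*s)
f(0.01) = 86.49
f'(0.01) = -8749.02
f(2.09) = 0.07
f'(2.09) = -0.10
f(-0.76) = -5.33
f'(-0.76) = 15.84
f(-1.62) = 1.06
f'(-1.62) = 2.27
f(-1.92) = 0.62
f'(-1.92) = 0.94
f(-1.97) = 0.57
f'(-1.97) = 0.84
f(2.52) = 0.04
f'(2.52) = -0.06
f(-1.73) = 0.85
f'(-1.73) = 1.58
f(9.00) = 0.12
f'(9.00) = -0.13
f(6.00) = -0.06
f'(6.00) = -0.04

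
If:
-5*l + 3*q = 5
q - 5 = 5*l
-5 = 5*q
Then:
No Solution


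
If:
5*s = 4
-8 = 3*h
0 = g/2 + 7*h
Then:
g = 112/3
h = -8/3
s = 4/5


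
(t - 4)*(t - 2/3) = t^2 - 14*t/3 + 8/3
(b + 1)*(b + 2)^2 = b^3 + 5*b^2 + 8*b + 4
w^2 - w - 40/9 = (w - 8/3)*(w + 5/3)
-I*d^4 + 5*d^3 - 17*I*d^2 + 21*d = d*(d - 3*I)*(d + 7*I)*(-I*d + 1)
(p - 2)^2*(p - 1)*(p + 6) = p^4 + p^3 - 22*p^2 + 44*p - 24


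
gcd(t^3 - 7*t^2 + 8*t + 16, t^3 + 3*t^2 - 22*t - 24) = t^2 - 3*t - 4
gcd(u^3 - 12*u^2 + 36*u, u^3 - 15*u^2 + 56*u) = u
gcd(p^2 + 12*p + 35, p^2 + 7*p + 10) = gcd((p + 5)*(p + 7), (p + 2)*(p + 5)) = p + 5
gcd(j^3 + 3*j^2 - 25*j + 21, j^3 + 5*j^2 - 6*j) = j - 1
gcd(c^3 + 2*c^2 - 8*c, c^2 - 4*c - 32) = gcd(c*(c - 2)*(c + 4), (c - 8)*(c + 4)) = c + 4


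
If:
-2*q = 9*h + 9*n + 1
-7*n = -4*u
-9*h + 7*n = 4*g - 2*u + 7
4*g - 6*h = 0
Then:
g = 3*u/5 - 7/10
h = 2*u/5 - 7/15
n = 4*u/7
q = 8/5 - 153*u/35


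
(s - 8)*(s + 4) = s^2 - 4*s - 32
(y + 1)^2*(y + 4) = y^3 + 6*y^2 + 9*y + 4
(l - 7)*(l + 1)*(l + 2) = l^3 - 4*l^2 - 19*l - 14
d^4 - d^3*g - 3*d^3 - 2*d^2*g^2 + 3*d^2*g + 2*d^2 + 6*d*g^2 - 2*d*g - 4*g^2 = (d - 2)*(d - 1)*(d - 2*g)*(d + g)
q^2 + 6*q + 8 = (q + 2)*(q + 4)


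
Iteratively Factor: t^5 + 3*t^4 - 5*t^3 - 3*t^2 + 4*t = (t + 1)*(t^4 + 2*t^3 - 7*t^2 + 4*t) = (t - 1)*(t + 1)*(t^3 + 3*t^2 - 4*t) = t*(t - 1)*(t + 1)*(t^2 + 3*t - 4) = t*(t - 1)^2*(t + 1)*(t + 4)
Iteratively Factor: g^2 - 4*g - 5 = (g + 1)*(g - 5)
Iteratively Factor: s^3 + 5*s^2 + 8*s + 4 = (s + 1)*(s^2 + 4*s + 4) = (s + 1)*(s + 2)*(s + 2)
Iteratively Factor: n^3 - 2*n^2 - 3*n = (n - 3)*(n^2 + n) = (n - 3)*(n + 1)*(n)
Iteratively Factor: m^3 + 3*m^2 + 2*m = (m + 2)*(m^2 + m) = m*(m + 2)*(m + 1)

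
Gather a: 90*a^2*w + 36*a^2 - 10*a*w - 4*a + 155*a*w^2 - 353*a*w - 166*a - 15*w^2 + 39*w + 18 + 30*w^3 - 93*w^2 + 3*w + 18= a^2*(90*w + 36) + a*(155*w^2 - 363*w - 170) + 30*w^3 - 108*w^2 + 42*w + 36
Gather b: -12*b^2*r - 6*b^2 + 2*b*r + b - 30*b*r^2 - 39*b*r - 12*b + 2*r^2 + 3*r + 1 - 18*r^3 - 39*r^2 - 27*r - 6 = b^2*(-12*r - 6) + b*(-30*r^2 - 37*r - 11) - 18*r^3 - 37*r^2 - 24*r - 5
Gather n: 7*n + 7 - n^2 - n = -n^2 + 6*n + 7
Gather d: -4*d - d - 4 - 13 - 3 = -5*d - 20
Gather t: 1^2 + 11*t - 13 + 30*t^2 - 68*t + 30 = 30*t^2 - 57*t + 18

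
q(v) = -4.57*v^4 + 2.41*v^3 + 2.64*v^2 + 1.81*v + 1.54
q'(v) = -18.28*v^3 + 7.23*v^2 + 5.28*v + 1.81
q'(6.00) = -3654.71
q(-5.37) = -4105.51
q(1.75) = -17.15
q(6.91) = -9483.80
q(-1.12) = -7.75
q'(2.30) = -170.21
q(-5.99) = -6315.87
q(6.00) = -5294.72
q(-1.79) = -53.98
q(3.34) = -441.89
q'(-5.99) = 4158.37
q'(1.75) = -64.78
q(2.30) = -78.90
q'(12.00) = -30481.55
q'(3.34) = -581.01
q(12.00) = -90195.62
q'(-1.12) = 30.65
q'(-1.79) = 120.37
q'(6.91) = -5647.78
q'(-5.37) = 3012.68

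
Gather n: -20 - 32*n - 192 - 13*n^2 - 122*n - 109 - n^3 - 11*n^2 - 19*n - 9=-n^3 - 24*n^2 - 173*n - 330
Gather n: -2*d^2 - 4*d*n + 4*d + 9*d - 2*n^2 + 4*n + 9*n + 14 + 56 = -2*d^2 + 13*d - 2*n^2 + n*(13 - 4*d) + 70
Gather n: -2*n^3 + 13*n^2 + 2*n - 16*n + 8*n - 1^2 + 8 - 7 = -2*n^3 + 13*n^2 - 6*n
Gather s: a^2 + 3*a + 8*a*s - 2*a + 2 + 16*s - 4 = a^2 + a + s*(8*a + 16) - 2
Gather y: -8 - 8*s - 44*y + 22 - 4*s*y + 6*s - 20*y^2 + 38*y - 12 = -2*s - 20*y^2 + y*(-4*s - 6) + 2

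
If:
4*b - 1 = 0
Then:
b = 1/4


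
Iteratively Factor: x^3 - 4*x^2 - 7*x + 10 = (x - 1)*(x^2 - 3*x - 10) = (x - 1)*(x + 2)*(x - 5)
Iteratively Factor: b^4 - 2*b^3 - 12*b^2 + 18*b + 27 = (b + 3)*(b^3 - 5*b^2 + 3*b + 9) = (b - 3)*(b + 3)*(b^2 - 2*b - 3) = (b - 3)*(b + 1)*(b + 3)*(b - 3)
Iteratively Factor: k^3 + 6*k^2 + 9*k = (k + 3)*(k^2 + 3*k) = (k + 3)^2*(k)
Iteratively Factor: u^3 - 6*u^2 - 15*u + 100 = (u + 4)*(u^2 - 10*u + 25) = (u - 5)*(u + 4)*(u - 5)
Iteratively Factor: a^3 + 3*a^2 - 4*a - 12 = (a + 2)*(a^2 + a - 6) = (a + 2)*(a + 3)*(a - 2)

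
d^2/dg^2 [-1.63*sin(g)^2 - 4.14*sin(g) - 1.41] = 4.14*sin(g) - 3.26*cos(2*g)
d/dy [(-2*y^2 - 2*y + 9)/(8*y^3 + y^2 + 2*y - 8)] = 2*(8*y^4 + 16*y^3 - 109*y^2 + 7*y - 1)/(64*y^6 + 16*y^5 + 33*y^4 - 124*y^3 - 12*y^2 - 32*y + 64)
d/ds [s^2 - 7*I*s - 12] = 2*s - 7*I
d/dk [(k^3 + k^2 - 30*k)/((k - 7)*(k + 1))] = (k^4 - 12*k^3 + 3*k^2 - 14*k + 210)/(k^4 - 12*k^3 + 22*k^2 + 84*k + 49)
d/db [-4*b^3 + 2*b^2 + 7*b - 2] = -12*b^2 + 4*b + 7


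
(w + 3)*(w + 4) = w^2 + 7*w + 12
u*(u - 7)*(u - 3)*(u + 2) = u^4 - 8*u^3 + u^2 + 42*u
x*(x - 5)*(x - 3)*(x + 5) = x^4 - 3*x^3 - 25*x^2 + 75*x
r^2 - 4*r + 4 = (r - 2)^2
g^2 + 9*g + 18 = (g + 3)*(g + 6)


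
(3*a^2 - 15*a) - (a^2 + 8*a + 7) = 2*a^2 - 23*a - 7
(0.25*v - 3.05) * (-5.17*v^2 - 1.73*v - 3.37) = -1.2925*v^3 + 15.336*v^2 + 4.434*v + 10.2785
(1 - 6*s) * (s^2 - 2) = -6*s^3 + s^2 + 12*s - 2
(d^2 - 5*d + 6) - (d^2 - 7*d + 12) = 2*d - 6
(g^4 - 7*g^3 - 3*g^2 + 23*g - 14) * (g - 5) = g^5 - 12*g^4 + 32*g^3 + 38*g^2 - 129*g + 70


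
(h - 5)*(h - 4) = h^2 - 9*h + 20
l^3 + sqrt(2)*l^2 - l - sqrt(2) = (l - 1)*(l + 1)*(l + sqrt(2))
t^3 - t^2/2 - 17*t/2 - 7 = (t - 7/2)*(t + 1)*(t + 2)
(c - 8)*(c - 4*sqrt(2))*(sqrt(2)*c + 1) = sqrt(2)*c^3 - 8*sqrt(2)*c^2 - 7*c^2 - 4*sqrt(2)*c + 56*c + 32*sqrt(2)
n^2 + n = n*(n + 1)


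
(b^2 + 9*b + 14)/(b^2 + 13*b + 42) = (b + 2)/(b + 6)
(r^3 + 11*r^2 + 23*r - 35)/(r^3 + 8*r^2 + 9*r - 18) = (r^2 + 12*r + 35)/(r^2 + 9*r + 18)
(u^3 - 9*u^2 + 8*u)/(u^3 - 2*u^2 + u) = (u - 8)/(u - 1)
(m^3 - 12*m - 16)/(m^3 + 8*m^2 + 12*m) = (m^2 - 2*m - 8)/(m*(m + 6))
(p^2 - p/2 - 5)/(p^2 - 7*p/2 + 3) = (2*p^2 - p - 10)/(2*p^2 - 7*p + 6)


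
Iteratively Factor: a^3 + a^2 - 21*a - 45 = (a + 3)*(a^2 - 2*a - 15) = (a + 3)^2*(a - 5)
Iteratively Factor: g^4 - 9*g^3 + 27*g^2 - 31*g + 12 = (g - 3)*(g^3 - 6*g^2 + 9*g - 4) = (g - 3)*(g - 1)*(g^2 - 5*g + 4) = (g - 4)*(g - 3)*(g - 1)*(g - 1)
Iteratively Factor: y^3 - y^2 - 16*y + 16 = (y - 1)*(y^2 - 16) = (y - 4)*(y - 1)*(y + 4)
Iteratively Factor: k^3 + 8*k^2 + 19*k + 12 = (k + 4)*(k^2 + 4*k + 3) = (k + 1)*(k + 4)*(k + 3)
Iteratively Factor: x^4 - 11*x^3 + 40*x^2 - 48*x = (x - 3)*(x^3 - 8*x^2 + 16*x) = (x - 4)*(x - 3)*(x^2 - 4*x) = x*(x - 4)*(x - 3)*(x - 4)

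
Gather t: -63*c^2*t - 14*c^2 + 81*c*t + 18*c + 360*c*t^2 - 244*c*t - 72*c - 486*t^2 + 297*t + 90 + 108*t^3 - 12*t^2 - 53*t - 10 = -14*c^2 - 54*c + 108*t^3 + t^2*(360*c - 498) + t*(-63*c^2 - 163*c + 244) + 80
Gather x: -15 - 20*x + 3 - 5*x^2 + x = -5*x^2 - 19*x - 12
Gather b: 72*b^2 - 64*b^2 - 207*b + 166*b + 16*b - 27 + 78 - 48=8*b^2 - 25*b + 3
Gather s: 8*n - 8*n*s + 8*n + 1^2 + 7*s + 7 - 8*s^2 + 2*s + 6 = 16*n - 8*s^2 + s*(9 - 8*n) + 14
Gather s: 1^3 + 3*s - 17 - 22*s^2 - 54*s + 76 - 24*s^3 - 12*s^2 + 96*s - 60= -24*s^3 - 34*s^2 + 45*s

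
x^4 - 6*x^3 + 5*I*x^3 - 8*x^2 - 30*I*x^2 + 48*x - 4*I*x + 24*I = (x - 6)*(x + I)*(x + 2*I)^2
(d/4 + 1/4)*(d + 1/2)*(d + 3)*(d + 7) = d^4/4 + 23*d^3/8 + 73*d^2/8 + 73*d/8 + 21/8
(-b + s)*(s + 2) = -b*s - 2*b + s^2 + 2*s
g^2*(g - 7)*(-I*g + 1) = -I*g^4 + g^3 + 7*I*g^3 - 7*g^2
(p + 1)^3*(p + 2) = p^4 + 5*p^3 + 9*p^2 + 7*p + 2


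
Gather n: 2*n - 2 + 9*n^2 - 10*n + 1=9*n^2 - 8*n - 1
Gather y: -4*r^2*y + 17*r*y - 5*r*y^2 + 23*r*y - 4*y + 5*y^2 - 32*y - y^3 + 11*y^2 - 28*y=-y^3 + y^2*(16 - 5*r) + y*(-4*r^2 + 40*r - 64)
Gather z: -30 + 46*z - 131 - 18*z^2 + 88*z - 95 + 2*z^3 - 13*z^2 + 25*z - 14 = 2*z^3 - 31*z^2 + 159*z - 270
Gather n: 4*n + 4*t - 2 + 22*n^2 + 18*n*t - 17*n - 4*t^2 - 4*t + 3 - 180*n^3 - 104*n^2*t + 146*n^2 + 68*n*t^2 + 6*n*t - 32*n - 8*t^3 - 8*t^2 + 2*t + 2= -180*n^3 + n^2*(168 - 104*t) + n*(68*t^2 + 24*t - 45) - 8*t^3 - 12*t^2 + 2*t + 3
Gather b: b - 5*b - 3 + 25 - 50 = -4*b - 28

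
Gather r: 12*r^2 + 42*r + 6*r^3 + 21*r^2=6*r^3 + 33*r^2 + 42*r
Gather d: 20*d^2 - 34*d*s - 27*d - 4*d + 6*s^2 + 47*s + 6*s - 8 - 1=20*d^2 + d*(-34*s - 31) + 6*s^2 + 53*s - 9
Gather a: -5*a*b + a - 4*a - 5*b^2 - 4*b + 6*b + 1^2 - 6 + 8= a*(-5*b - 3) - 5*b^2 + 2*b + 3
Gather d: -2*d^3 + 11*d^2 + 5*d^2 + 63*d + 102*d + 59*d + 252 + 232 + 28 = -2*d^3 + 16*d^2 + 224*d + 512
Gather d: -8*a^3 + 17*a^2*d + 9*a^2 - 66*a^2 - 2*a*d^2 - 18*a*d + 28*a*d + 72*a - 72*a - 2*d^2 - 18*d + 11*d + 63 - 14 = -8*a^3 - 57*a^2 + d^2*(-2*a - 2) + d*(17*a^2 + 10*a - 7) + 49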